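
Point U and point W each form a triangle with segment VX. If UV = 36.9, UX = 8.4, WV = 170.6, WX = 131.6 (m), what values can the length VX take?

From triangle UVX: |36.9 − 8.4| < VX < 36.9 + 8.4, i.e. 28.5 < VX < 45.3.
From triangle WVX: 39.0 < VX < 302.2.
Both must hold, so VX lies in the intersection.

39.0 < VX < 45.3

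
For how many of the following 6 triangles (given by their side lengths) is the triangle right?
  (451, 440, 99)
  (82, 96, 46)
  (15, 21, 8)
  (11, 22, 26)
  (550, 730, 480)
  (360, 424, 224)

(451,440,99): 99²+440² = 203401 = 451² → right
(82,96,46): 46²+82² = 8840 < 9216 = 96² → obtuse
(15,21,8): 8²+15² = 289 < 441 = 21² → obtuse
(11,22,26): 11²+22² = 605 < 676 = 26² → obtuse
(550,730,480): 480²+550² = 532900 = 730² → right
(360,424,224): 224²+360² = 179776 = 424² → right
3 of the 6 are right.

3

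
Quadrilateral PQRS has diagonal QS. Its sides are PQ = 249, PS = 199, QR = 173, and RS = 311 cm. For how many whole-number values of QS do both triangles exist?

From triangle PQS: 50 < QS < 448.
From triangle RQS: 138 < QS < 484.
Intersection: 138 < QS < 448, so integers 139 through 447: 309 values.

309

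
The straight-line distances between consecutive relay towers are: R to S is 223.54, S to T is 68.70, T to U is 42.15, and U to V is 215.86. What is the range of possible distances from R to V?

The maximum is all hops collinear in one direction: 223.54 + 68.70 + 42.15 + 215.86 = 550.25.
The longest hop is 223.54; the others sum to 326.71. Since 223.54 ≤ 326.71, the path can fold back on itself completely, so the minimum distance is 0.

0 ≤ RV ≤ 550.25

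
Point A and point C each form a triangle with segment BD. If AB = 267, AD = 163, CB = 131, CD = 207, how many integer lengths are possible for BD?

233

From triangle ABD: 104 < BD < 430.
From triangle CBD: 76 < BD < 338.
Intersection: 104 < BD < 338, so integers 105 through 337: 233 values.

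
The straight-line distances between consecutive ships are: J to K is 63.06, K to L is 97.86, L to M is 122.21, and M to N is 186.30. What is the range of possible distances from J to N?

0 ≤ JN ≤ 469.43

The maximum is all hops collinear in one direction: 63.06 + 97.86 + 122.21 + 186.30 = 469.43.
The longest hop is 186.30; the others sum to 283.13. Since 186.30 ≤ 283.13, the path can fold back on itself completely, so the minimum distance is 0.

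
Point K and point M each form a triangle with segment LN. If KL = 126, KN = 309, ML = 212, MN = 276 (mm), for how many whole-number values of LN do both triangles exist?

251

From triangle KLN: 183 < LN < 435.
From triangle MLN: 64 < LN < 488.
Intersection: 183 < LN < 435, so integers 184 through 434: 251 values.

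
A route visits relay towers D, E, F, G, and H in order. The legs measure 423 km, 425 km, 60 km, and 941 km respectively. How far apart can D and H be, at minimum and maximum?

33 ≤ DH ≤ 1849 km

The maximum is all hops collinear in one direction: 423 + 425 + 60 + 941 = 1849.
The longest hop is 941; the others sum to 908. Folding the others back against it leaves at least 941 − 908 = 33.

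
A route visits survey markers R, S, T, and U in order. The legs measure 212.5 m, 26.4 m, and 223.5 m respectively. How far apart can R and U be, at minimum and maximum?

The maximum is all hops collinear in one direction: 212.5 + 26.4 + 223.5 = 462.4.
The longest hop is 223.5; the others sum to 238.9. Since 223.5 ≤ 238.9, the path can fold back on itself completely, so the minimum distance is 0.

0 ≤ RU ≤ 462.4 m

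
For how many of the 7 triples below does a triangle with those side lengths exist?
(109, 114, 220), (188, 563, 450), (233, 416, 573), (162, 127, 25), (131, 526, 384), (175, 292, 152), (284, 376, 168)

(109,114,220): 109+114 > 220 → valid
(188,450,563): 188+450 > 563 → valid
(233,416,573): 233+416 > 573 → valid
(25,127,162): 25+127 ≤ 162 → not valid
(131,384,526): 131+384 ≤ 526 → not valid
(152,175,292): 152+175 > 292 → valid
(168,284,376): 168+284 > 376 → valid
5 of the 7 triples form a triangle.

5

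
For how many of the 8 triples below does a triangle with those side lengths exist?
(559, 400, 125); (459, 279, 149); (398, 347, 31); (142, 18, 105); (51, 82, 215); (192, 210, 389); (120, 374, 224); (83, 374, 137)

1

(125,400,559): 125+400 ≤ 559 → not valid
(149,279,459): 149+279 ≤ 459 → not valid
(31,347,398): 31+347 ≤ 398 → not valid
(18,105,142): 18+105 ≤ 142 → not valid
(51,82,215): 51+82 ≤ 215 → not valid
(192,210,389): 192+210 > 389 → valid
(120,224,374): 120+224 ≤ 374 → not valid
(83,137,374): 83+137 ≤ 374 → not valid
1 of the 8 triples forms a triangle.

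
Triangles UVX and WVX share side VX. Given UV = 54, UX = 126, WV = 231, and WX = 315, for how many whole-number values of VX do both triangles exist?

95

From triangle UVX: 72 < VX < 180.
From triangle WVX: 84 < VX < 546.
Intersection: 84 < VX < 180, so integers 85 through 179: 95 values.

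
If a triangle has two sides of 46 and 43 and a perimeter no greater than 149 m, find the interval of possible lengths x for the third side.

3 < x ≤ 60

Triangle inequality alone gives 3 < x < 89.
The perimeter condition gives x ≤ 149 − 46 − 43 = 60.
Intersecting the two: 3 < x ≤ 60.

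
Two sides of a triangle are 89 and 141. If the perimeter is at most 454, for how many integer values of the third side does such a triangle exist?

172

Triangle inequality: 52 < x < 230. Perimeter ≤ 454 gives x ≤ 454 − 89 − 141 = 224.
So 52 < x ≤ 224; integers 53 through 224: 172 values.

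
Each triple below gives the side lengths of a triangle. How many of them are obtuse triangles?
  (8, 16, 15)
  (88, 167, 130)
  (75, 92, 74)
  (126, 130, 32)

(8,16,15): 8²+15² = 289 > 256 = 16² → acute
(88,167,130): 88²+130² = 24644 < 27889 = 167² → obtuse
(75,92,74): 74²+75² = 11101 > 8464 = 92² → acute
(126,130,32): 32²+126² = 16900 = 130² → right
1 of the 4 is obtuse.

1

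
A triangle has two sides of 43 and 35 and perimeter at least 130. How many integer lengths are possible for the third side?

26

Triangle inequality: 8 < x < 78. Perimeter ≥ 130 gives x ≥ 130 − 43 − 35 = 52.
So 52 ≤ x < 78; integers 52 through 77: 26 values.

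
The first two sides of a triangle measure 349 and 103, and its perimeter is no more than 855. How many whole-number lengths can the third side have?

Triangle inequality: 246 < x < 452. Perimeter ≤ 855 gives x ≤ 855 − 349 − 103 = 403.
So 246 < x ≤ 403; integers 247 through 403: 157 values.

157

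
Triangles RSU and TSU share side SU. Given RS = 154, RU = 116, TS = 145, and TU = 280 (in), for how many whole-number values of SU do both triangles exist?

From triangle RSU: 38 < SU < 270.
From triangle TSU: 135 < SU < 425.
Intersection: 135 < SU < 270, so integers 136 through 269: 134 values.

134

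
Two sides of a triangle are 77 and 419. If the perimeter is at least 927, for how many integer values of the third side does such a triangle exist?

65

Triangle inequality: 342 < x < 496. Perimeter ≥ 927 gives x ≥ 927 − 77 − 419 = 431.
So 431 ≤ x < 496; integers 431 through 495: 65 values.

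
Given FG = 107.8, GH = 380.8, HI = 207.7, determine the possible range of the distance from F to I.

The maximum is all hops collinear in one direction: 107.8 + 380.8 + 207.7 = 696.3.
The longest hop is 380.8; the others sum to 315.5. Folding the others back against it leaves at least 380.8 − 315.5 = 65.3.

65.3 ≤ FI ≤ 696.3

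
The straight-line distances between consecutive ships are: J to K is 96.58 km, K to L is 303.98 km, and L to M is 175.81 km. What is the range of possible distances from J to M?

31.59 ≤ JM ≤ 576.37 km

The maximum is all hops collinear in one direction: 96.58 + 303.98 + 175.81 = 576.37.
The longest hop is 303.98; the others sum to 272.39. Folding the others back against it leaves at least 303.98 − 272.39 = 31.59.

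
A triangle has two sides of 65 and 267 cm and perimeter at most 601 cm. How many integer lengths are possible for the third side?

Triangle inequality: 202 < x < 332. Perimeter ≤ 601 gives x ≤ 601 − 65 − 267 = 269.
So 202 < x ≤ 269; integers 203 through 269: 67 values.

67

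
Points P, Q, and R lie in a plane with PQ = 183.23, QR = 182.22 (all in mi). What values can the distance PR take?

By the triangle inequality, |183.23 − 182.22| ≤ PR ≤ 183.23 + 182.22.

1.01 ≤ PR ≤ 365.45 mi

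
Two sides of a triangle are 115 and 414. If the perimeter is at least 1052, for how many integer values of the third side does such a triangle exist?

6

Triangle inequality: 299 < x < 529. Perimeter ≥ 1052 gives x ≥ 1052 − 115 − 414 = 523.
So 523 ≤ x < 529; integers 523 through 528: 6 values.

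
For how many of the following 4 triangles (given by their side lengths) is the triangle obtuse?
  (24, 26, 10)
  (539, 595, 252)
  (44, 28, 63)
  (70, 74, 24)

(24,26,10): 10²+24² = 676 = 26² → right
(539,595,252): 252²+539² = 354025 = 595² → right
(44,28,63): 28²+44² = 2720 < 3969 = 63² → obtuse
(70,74,24): 24²+70² = 5476 = 74² → right
1 of the 4 is obtuse.

1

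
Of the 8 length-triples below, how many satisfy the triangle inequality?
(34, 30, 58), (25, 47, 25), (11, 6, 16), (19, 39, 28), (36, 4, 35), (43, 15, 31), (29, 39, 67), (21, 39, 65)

7

(30,34,58): 30+34 > 58 → valid
(25,25,47): 25+25 > 47 → valid
(6,11,16): 6+11 > 16 → valid
(19,28,39): 19+28 > 39 → valid
(4,35,36): 4+35 > 36 → valid
(15,31,43): 15+31 > 43 → valid
(29,39,67): 29+39 > 67 → valid
(21,39,65): 21+39 ≤ 65 → not valid
7 of the 8 triples form a triangle.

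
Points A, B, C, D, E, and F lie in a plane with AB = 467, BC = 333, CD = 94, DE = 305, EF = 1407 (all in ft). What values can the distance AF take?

The maximum is all hops collinear in one direction: 467 + 333 + 94 + 305 + 1407 = 2606.
The longest hop is 1407; the others sum to 1199. Folding the others back against it leaves at least 1407 − 1199 = 208.

208 ≤ AF ≤ 2606 ft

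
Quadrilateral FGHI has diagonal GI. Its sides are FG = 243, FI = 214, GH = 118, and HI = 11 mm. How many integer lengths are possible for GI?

21

From triangle FGI: 29 < GI < 457.
From triangle HGI: 107 < GI < 129.
Intersection: 107 < GI < 129, so integers 108 through 128: 21 values.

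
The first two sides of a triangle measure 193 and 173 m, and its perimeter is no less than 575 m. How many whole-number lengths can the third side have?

Triangle inequality: 20 < x < 366. Perimeter ≥ 575 gives x ≥ 575 − 193 − 173 = 209.
So 209 ≤ x < 366; integers 209 through 365: 157 values.

157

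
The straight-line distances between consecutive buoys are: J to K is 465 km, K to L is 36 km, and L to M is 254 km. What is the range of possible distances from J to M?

175 ≤ JM ≤ 755 km

The maximum is all hops collinear in one direction: 465 + 36 + 254 = 755.
The longest hop is 465; the others sum to 290. Folding the others back against it leaves at least 465 − 290 = 175.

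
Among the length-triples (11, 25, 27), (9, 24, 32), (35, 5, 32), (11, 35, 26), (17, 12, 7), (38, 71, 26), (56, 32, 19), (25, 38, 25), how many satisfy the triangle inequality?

(11,25,27): 11+25 > 27 → valid
(9,24,32): 9+24 > 32 → valid
(5,32,35): 5+32 > 35 → valid
(11,26,35): 11+26 > 35 → valid
(7,12,17): 7+12 > 17 → valid
(26,38,71): 26+38 ≤ 71 → not valid
(19,32,56): 19+32 ≤ 56 → not valid
(25,25,38): 25+25 > 38 → valid
6 of the 8 triples form a triangle.

6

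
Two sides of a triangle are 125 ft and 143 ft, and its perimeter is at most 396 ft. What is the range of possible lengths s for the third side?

Triangle inequality alone gives 18 < s < 268.
The perimeter condition gives s ≤ 396 − 125 − 143 = 128.
Intersecting the two: 18 < s ≤ 128.

18 < s ≤ 128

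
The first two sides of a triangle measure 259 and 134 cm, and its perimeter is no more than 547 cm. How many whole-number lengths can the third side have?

29

Triangle inequality: 125 < x < 393. Perimeter ≤ 547 gives x ≤ 547 − 259 − 134 = 154.
So 125 < x ≤ 154; integers 126 through 154: 29 values.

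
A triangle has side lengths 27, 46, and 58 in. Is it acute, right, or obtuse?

Compare the square of the longest side to the sum of squares of the other two: 27² + 46² = 2845 < 3364 = 58².

obtuse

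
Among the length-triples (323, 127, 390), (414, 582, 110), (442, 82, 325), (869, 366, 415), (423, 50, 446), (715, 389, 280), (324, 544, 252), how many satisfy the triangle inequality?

(127,323,390): 127+323 > 390 → valid
(110,414,582): 110+414 ≤ 582 → not valid
(82,325,442): 82+325 ≤ 442 → not valid
(366,415,869): 366+415 ≤ 869 → not valid
(50,423,446): 50+423 > 446 → valid
(280,389,715): 280+389 ≤ 715 → not valid
(252,324,544): 252+324 > 544 → valid
3 of the 7 triples form a triangle.

3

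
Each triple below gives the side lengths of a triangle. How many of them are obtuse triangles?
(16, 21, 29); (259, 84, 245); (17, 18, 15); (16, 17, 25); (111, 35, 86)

3

(16,21,29): 16²+21² = 697 < 841 = 29² → obtuse
(259,84,245): 84²+245² = 67081 = 259² → right
(17,18,15): 15²+17² = 514 > 324 = 18² → acute
(16,17,25): 16²+17² = 545 < 625 = 25² → obtuse
(111,35,86): 35²+86² = 8621 < 12321 = 111² → obtuse
3 of the 5 are obtuse.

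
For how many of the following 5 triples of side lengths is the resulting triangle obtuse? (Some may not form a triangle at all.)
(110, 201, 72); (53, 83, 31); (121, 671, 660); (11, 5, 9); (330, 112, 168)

(110,201,72): 72+110 ≤ 201, not a triangle
(53,83,31): 31²+53² = 3770 < 6889 = 83² → obtuse
(121,671,660): 121²+660² = 450241 = 671² → right
(11,5,9): 5²+9² = 106 < 121 = 11² → obtuse
(330,112,168): 112+168 ≤ 330, not a triangle
2 of the 5 are obtuse.

2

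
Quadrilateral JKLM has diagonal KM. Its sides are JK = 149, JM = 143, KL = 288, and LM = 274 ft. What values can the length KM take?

From triangle JKM: |149 − 143| < KM < 149 + 143, i.e. 6 < KM < 292.
From triangle LKM: 14 < KM < 562.
Both must hold, so KM lies in the intersection.

14 < KM < 292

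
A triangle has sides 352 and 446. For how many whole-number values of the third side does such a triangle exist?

The third side lies in the open interval (94, 798).
Integers from 95 to 797 inclusive: 797 − 95 + 1 = 703.

703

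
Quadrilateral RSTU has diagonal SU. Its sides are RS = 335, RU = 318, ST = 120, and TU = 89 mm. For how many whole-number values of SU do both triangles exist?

From triangle RSU: 17 < SU < 653.
From triangle TSU: 31 < SU < 209.
Intersection: 31 < SU < 209, so integers 32 through 208: 177 values.

177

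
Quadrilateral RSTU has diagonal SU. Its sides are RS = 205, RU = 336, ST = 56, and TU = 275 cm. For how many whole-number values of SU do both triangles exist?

111

From triangle RSU: 131 < SU < 541.
From triangle TSU: 219 < SU < 331.
Intersection: 219 < SU < 331, so integers 220 through 330: 111 values.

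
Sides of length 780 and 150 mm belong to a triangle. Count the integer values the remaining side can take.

299

The third side lies in the open interval (630, 930).
Integers from 631 to 929 inclusive: 929 − 631 + 1 = 299.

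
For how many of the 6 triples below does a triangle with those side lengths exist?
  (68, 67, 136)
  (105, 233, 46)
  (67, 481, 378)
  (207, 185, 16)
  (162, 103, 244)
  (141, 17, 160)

(67,68,136): 67+68 ≤ 136 → not valid
(46,105,233): 46+105 ≤ 233 → not valid
(67,378,481): 67+378 ≤ 481 → not valid
(16,185,207): 16+185 ≤ 207 → not valid
(103,162,244): 103+162 > 244 → valid
(17,141,160): 17+141 ≤ 160 → not valid
1 of the 6 triples forms a triangle.

1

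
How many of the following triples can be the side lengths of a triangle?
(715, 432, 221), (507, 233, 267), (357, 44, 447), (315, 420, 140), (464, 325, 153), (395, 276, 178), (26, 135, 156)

(221,432,715): 221+432 ≤ 715 → not valid
(233,267,507): 233+267 ≤ 507 → not valid
(44,357,447): 44+357 ≤ 447 → not valid
(140,315,420): 140+315 > 420 → valid
(153,325,464): 153+325 > 464 → valid
(178,276,395): 178+276 > 395 → valid
(26,135,156): 26+135 > 156 → valid
4 of the 7 triples form a triangle.

4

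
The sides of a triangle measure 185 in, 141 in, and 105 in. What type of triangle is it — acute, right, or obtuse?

obtuse

Compare the square of the longest side to the sum of squares of the other two: 105² + 141² = 30906 < 34225 = 185².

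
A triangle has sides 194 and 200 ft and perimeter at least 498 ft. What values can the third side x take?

104 ≤ x < 394

Triangle inequality alone gives 6 < x < 394.
The perimeter condition gives x ≥ 498 − 194 − 200 = 104.
Intersecting the two: 104 ≤ x < 394.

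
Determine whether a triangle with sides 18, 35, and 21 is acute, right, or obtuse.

obtuse

Compare the square of the longest side to the sum of squares of the other two: 18² + 21² = 765 < 1225 = 35².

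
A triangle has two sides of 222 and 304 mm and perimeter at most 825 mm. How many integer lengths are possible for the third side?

217

Triangle inequality: 82 < x < 526. Perimeter ≤ 825 gives x ≤ 825 − 222 − 304 = 299.
So 82 < x ≤ 299; integers 83 through 299: 217 values.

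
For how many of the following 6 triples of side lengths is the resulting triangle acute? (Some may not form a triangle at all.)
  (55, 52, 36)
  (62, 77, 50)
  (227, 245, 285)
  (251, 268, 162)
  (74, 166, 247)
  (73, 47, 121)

4

(55,52,36): 36²+52² = 4000 > 3025 = 55² → acute
(62,77,50): 50²+62² = 6344 > 5929 = 77² → acute
(227,245,285): 227²+245² = 111554 > 81225 = 285² → acute
(251,268,162): 162²+251² = 89245 > 71824 = 268² → acute
(74,166,247): 74+166 ≤ 247, not a triangle
(73,47,121): 47+73 ≤ 121, not a triangle
4 of the 6 are acute.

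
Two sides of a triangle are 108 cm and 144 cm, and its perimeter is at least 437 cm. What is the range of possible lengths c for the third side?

Triangle inequality alone gives 36 < c < 252.
The perimeter condition gives c ≥ 437 − 108 − 144 = 185.
Intersecting the two: 185 ≤ c < 252.

185 ≤ c < 252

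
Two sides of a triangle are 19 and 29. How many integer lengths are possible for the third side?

The third side lies in the open interval (10, 48).
Integers from 11 to 47 inclusive: 47 − 11 + 1 = 37.

37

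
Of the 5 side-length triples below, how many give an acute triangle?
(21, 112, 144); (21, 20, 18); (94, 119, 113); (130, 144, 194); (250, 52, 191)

2

(21,112,144): 21+112 ≤ 144, not a triangle
(21,20,18): 18²+20² = 724 > 441 = 21² → acute
(94,119,113): 94²+113² = 21605 > 14161 = 119² → acute
(130,144,194): 130²+144² = 37636 = 194² → right
(250,52,191): 52+191 ≤ 250, not a triangle
2 of the 5 are acute.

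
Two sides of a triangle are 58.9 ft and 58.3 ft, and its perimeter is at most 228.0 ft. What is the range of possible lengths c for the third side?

0.6 < c ≤ 110.8

Triangle inequality alone gives 0.6 < c < 117.2.
The perimeter condition gives c ≤ 228.0 − 58.9 − 58.3 = 110.8.
Intersecting the two: 0.6 < c ≤ 110.8.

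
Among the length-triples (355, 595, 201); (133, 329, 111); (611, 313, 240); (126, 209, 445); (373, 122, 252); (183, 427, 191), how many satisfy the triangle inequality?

1

(201,355,595): 201+355 ≤ 595 → not valid
(111,133,329): 111+133 ≤ 329 → not valid
(240,313,611): 240+313 ≤ 611 → not valid
(126,209,445): 126+209 ≤ 445 → not valid
(122,252,373): 122+252 > 373 → valid
(183,191,427): 183+191 ≤ 427 → not valid
1 of the 6 triples forms a triangle.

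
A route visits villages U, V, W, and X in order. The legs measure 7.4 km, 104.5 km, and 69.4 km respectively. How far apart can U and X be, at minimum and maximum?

27.7 ≤ UX ≤ 181.3 km

The maximum is all hops collinear in one direction: 7.4 + 104.5 + 69.4 = 181.3.
The longest hop is 104.5; the others sum to 76.8. Folding the others back against it leaves at least 104.5 − 76.8 = 27.7.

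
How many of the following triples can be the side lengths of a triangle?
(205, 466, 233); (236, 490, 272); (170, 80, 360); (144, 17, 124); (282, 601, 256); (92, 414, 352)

2

(205,233,466): 205+233 ≤ 466 → not valid
(236,272,490): 236+272 > 490 → valid
(80,170,360): 80+170 ≤ 360 → not valid
(17,124,144): 17+124 ≤ 144 → not valid
(256,282,601): 256+282 ≤ 601 → not valid
(92,352,414): 92+352 > 414 → valid
2 of the 6 triples form a triangle.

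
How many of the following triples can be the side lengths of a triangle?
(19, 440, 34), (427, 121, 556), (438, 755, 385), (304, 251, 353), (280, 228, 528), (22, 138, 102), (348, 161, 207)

(19,34,440): 19+34 ≤ 440 → not valid
(121,427,556): 121+427 ≤ 556 → not valid
(385,438,755): 385+438 > 755 → valid
(251,304,353): 251+304 > 353 → valid
(228,280,528): 228+280 ≤ 528 → not valid
(22,102,138): 22+102 ≤ 138 → not valid
(161,207,348): 161+207 > 348 → valid
3 of the 7 triples form a triangle.

3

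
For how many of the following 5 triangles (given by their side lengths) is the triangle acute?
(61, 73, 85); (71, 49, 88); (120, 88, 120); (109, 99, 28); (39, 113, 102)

(61,73,85): 61²+73² = 9050 > 7225 = 85² → acute
(71,49,88): 49²+71² = 7442 < 7744 = 88² → obtuse
(120,88,120): 88²+120² = 22144 > 14400 = 120² → acute
(109,99,28): 28²+99² = 10585 < 11881 = 109² → obtuse
(39,113,102): 39²+102² = 11925 < 12769 = 113² → obtuse
2 of the 5 are acute.

2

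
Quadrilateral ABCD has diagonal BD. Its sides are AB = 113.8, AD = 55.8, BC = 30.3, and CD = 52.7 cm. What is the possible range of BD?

From triangle ABD: |113.8 − 55.8| < BD < 113.8 + 55.8, i.e. 58.0 < BD < 169.6.
From triangle CBD: 22.4 < BD < 83.0.
Both must hold, so BD lies in the intersection.

58.0 < BD < 83.0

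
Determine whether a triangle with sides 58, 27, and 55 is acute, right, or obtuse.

Compare the square of the longest side to the sum of squares of the other two: 27² + 55² = 3754 > 3364 = 58².

acute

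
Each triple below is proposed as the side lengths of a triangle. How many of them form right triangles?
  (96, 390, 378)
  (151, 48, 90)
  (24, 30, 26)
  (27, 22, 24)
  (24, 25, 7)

2

(96,390,378): 96²+378² = 152100 = 390² → right
(151,48,90): 48+90 ≤ 151, not a triangle
(24,30,26): 24²+26² = 1252 > 900 = 30² → acute
(27,22,24): 22²+24² = 1060 > 729 = 27² → acute
(24,25,7): 7²+24² = 625 = 25² → right
2 of the 5 are right.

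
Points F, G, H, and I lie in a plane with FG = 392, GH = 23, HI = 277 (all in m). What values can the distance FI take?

The maximum is all hops collinear in one direction: 392 + 23 + 277 = 692.
The longest hop is 392; the others sum to 300. Folding the others back against it leaves at least 392 − 300 = 92.

92 ≤ FI ≤ 692 m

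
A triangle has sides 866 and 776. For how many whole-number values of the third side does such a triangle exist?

1551

The third side lies in the open interval (90, 1642).
Integers from 91 to 1641 inclusive: 1641 − 91 + 1 = 1551.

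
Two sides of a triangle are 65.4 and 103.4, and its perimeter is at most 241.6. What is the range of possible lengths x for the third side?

Triangle inequality alone gives 38.0 < x < 168.8.
The perimeter condition gives x ≤ 241.6 − 65.4 − 103.4 = 72.8.
Intersecting the two: 38.0 < x ≤ 72.8.

38.0 < x ≤ 72.8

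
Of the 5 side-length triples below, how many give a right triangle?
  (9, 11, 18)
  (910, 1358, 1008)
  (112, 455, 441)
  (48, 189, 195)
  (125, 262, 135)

3

(9,11,18): 9²+11² = 202 < 324 = 18² → obtuse
(910,1358,1008): 910²+1008² = 1844164 = 1358² → right
(112,455,441): 112²+441² = 207025 = 455² → right
(48,189,195): 48²+189² = 38025 = 195² → right
(125,262,135): 125+135 ≤ 262, not a triangle
3 of the 5 are right.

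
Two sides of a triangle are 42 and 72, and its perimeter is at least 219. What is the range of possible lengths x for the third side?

105 ≤ x < 114

Triangle inequality alone gives 30 < x < 114.
The perimeter condition gives x ≥ 219 − 42 − 72 = 105.
Intersecting the two: 105 ≤ x < 114.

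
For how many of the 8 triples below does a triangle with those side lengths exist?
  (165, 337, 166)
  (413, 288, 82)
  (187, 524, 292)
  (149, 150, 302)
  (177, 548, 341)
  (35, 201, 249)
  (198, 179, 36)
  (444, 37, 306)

(165,166,337): 165+166 ≤ 337 → not valid
(82,288,413): 82+288 ≤ 413 → not valid
(187,292,524): 187+292 ≤ 524 → not valid
(149,150,302): 149+150 ≤ 302 → not valid
(177,341,548): 177+341 ≤ 548 → not valid
(35,201,249): 35+201 ≤ 249 → not valid
(36,179,198): 36+179 > 198 → valid
(37,306,444): 37+306 ≤ 444 → not valid
1 of the 8 triples forms a triangle.

1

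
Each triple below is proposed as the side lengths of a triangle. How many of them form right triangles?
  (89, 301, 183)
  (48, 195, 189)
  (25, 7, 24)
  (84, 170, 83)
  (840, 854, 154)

3

(89,301,183): 89+183 ≤ 301, not a triangle
(48,195,189): 48²+189² = 38025 = 195² → right
(25,7,24): 7²+24² = 625 = 25² → right
(84,170,83): 83+84 ≤ 170, not a triangle
(840,854,154): 154²+840² = 729316 = 854² → right
3 of the 5 are right.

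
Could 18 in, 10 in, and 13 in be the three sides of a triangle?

The longest side is 18, and the other two sum to 23.
Since 23 > 18, the triangle inequality holds.

Yes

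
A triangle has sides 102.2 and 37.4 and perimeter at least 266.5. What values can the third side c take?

126.9 ≤ c < 139.6

Triangle inequality alone gives 64.8 < c < 139.6.
The perimeter condition gives c ≥ 266.5 − 102.2 − 37.4 = 126.9.
Intersecting the two: 126.9 ≤ c < 139.6.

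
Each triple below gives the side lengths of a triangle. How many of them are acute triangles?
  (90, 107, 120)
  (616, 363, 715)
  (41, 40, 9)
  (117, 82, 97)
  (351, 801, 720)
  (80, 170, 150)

(90,107,120): 90²+107² = 19549 > 14400 = 120² → acute
(616,363,715): 363²+616² = 511225 = 715² → right
(41,40,9): 9²+40² = 1681 = 41² → right
(117,82,97): 82²+97² = 16133 > 13689 = 117² → acute
(351,801,720): 351²+720² = 641601 = 801² → right
(80,170,150): 80²+150² = 28900 = 170² → right
2 of the 6 are acute.

2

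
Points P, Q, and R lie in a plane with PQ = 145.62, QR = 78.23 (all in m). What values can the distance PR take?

67.39 ≤ PR ≤ 223.85 m

By the triangle inequality, |145.62 − 78.23| ≤ PR ≤ 145.62 + 78.23.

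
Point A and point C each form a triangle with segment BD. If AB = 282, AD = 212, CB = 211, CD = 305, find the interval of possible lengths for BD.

From triangle ABD: |282 − 212| < BD < 282 + 212, i.e. 70 < BD < 494.
From triangle CBD: 94 < BD < 516.
Both must hold, so BD lies in the intersection.

94 < BD < 494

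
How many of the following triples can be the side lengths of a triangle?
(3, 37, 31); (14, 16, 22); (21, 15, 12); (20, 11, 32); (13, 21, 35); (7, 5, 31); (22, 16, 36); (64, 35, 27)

3

(3,31,37): 3+31 ≤ 37 → not valid
(14,16,22): 14+16 > 22 → valid
(12,15,21): 12+15 > 21 → valid
(11,20,32): 11+20 ≤ 32 → not valid
(13,21,35): 13+21 ≤ 35 → not valid
(5,7,31): 5+7 ≤ 31 → not valid
(16,22,36): 16+22 > 36 → valid
(27,35,64): 27+35 ≤ 64 → not valid
3 of the 8 triples form a triangle.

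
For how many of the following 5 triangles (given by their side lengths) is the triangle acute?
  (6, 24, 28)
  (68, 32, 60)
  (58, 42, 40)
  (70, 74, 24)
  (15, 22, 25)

(6,24,28): 6²+24² = 612 < 784 = 28² → obtuse
(68,32,60): 32²+60² = 4624 = 68² → right
(58,42,40): 40²+42² = 3364 = 58² → right
(70,74,24): 24²+70² = 5476 = 74² → right
(15,22,25): 15²+22² = 709 > 625 = 25² → acute
1 of the 5 is acute.

1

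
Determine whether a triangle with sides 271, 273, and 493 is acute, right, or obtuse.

obtuse

Compare the square of the longest side to the sum of squares of the other two: 271² + 273² = 147970 < 243049 = 493².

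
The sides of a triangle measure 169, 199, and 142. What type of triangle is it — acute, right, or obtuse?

acute

Compare the square of the longest side to the sum of squares of the other two: 142² + 169² = 48725 > 39601 = 199².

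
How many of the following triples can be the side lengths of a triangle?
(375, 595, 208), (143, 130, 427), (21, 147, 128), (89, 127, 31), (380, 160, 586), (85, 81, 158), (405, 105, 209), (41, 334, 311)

3

(208,375,595): 208+375 ≤ 595 → not valid
(130,143,427): 130+143 ≤ 427 → not valid
(21,128,147): 21+128 > 147 → valid
(31,89,127): 31+89 ≤ 127 → not valid
(160,380,586): 160+380 ≤ 586 → not valid
(81,85,158): 81+85 > 158 → valid
(105,209,405): 105+209 ≤ 405 → not valid
(41,311,334): 41+311 > 334 → valid
3 of the 8 triples form a triangle.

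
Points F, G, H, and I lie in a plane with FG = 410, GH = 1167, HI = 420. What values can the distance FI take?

337 ≤ FI ≤ 1997

The maximum is all hops collinear in one direction: 410 + 1167 + 420 = 1997.
The longest hop is 1167; the others sum to 830. Folding the others back against it leaves at least 1167 − 830 = 337.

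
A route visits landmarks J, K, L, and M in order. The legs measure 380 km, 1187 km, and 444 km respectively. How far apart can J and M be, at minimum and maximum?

The maximum is all hops collinear in one direction: 380 + 1187 + 444 = 2011.
The longest hop is 1187; the others sum to 824. Folding the others back against it leaves at least 1187 − 824 = 363.

363 ≤ JM ≤ 2011 km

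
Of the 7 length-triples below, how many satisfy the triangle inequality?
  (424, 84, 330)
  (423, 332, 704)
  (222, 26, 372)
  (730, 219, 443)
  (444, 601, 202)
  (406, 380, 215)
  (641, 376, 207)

(84,330,424): 84+330 ≤ 424 → not valid
(332,423,704): 332+423 > 704 → valid
(26,222,372): 26+222 ≤ 372 → not valid
(219,443,730): 219+443 ≤ 730 → not valid
(202,444,601): 202+444 > 601 → valid
(215,380,406): 215+380 > 406 → valid
(207,376,641): 207+376 ≤ 641 → not valid
3 of the 7 triples form a triangle.

3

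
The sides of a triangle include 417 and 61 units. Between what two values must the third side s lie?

By the triangle inequality, s must be less than 417 + 61 = 478 and greater than |417 − 61| = 356.

356 < s < 478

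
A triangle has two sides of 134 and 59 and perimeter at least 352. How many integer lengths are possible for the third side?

34

Triangle inequality: 75 < x < 193. Perimeter ≥ 352 gives x ≥ 352 − 134 − 59 = 159.
So 159 ≤ x < 193; integers 159 through 192: 34 values.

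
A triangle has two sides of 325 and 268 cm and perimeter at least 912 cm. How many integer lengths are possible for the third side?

274

Triangle inequality: 57 < x < 593. Perimeter ≥ 912 gives x ≥ 912 − 325 − 268 = 319.
So 319 ≤ x < 593; integers 319 through 592: 274 values.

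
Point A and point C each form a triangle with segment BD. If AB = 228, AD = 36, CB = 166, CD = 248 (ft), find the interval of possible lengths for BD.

192 < BD < 264

From triangle ABD: |228 − 36| < BD < 228 + 36, i.e. 192 < BD < 264.
From triangle CBD: 82 < BD < 414.
Both must hold, so BD lies in the intersection.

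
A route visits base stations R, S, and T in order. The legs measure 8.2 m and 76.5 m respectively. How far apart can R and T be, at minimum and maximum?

By the triangle inequality, |8.2 − 76.5| ≤ RT ≤ 8.2 + 76.5.

68.3 ≤ RT ≤ 84.7 m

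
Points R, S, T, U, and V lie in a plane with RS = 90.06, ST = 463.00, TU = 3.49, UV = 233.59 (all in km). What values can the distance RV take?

The maximum is all hops collinear in one direction: 90.06 + 463.00 + 3.49 + 233.59 = 790.14.
The longest hop is 463.00; the others sum to 327.14. Folding the others back against it leaves at least 463.00 − 327.14 = 135.86.

135.86 ≤ RV ≤ 790.14 km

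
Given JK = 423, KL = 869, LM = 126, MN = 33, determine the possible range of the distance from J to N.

287 ≤ JN ≤ 1451

The maximum is all hops collinear in one direction: 423 + 869 + 126 + 33 = 1451.
The longest hop is 869; the others sum to 582. Folding the others back against it leaves at least 869 − 582 = 287.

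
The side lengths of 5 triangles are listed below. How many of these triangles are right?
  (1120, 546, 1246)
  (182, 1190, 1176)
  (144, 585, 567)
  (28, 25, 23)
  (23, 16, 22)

(1120,546,1246): 546²+1120² = 1552516 = 1246² → right
(182,1190,1176): 182²+1176² = 1416100 = 1190² → right
(144,585,567): 144²+567² = 342225 = 585² → right
(28,25,23): 23²+25² = 1154 > 784 = 28² → acute
(23,16,22): 16²+22² = 740 > 529 = 23² → acute
3 of the 5 are right.

3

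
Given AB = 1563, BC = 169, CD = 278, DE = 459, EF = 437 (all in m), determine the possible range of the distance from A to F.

220 ≤ AF ≤ 2906 m

The maximum is all hops collinear in one direction: 1563 + 169 + 278 + 459 + 437 = 2906.
The longest hop is 1563; the others sum to 1343. Folding the others back against it leaves at least 1563 − 1343 = 220.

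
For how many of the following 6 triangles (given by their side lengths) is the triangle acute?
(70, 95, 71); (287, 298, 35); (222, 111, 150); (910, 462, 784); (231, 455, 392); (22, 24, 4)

1

(70,95,71): 70²+71² = 9941 > 9025 = 95² → acute
(287,298,35): 35²+287² = 83594 < 88804 = 298² → obtuse
(222,111,150): 111²+150² = 34821 < 49284 = 222² → obtuse
(910,462,784): 462²+784² = 828100 = 910² → right
(231,455,392): 231²+392² = 207025 = 455² → right
(22,24,4): 4²+22² = 500 < 576 = 24² → obtuse
1 of the 6 is acute.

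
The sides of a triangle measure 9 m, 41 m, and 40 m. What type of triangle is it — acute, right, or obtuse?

Compare the square of the longest side to the sum of squares of the other two: 9² + 40² = 1681 = 41².

right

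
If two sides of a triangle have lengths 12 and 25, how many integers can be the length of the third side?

23

The third side lies in the open interval (13, 37).
Integers from 14 to 36 inclusive: 36 − 14 + 1 = 23.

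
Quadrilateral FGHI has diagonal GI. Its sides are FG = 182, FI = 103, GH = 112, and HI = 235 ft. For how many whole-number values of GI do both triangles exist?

161

From triangle FGI: 79 < GI < 285.
From triangle HGI: 123 < GI < 347.
Intersection: 123 < GI < 285, so integers 124 through 284: 161 values.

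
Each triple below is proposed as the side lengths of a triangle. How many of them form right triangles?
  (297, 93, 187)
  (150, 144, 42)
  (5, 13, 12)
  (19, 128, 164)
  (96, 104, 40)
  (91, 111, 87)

(297,93,187): 93+187 ≤ 297, not a triangle
(150,144,42): 42²+144² = 22500 = 150² → right
(5,13,12): 5²+12² = 169 = 13² → right
(19,128,164): 19+128 ≤ 164, not a triangle
(96,104,40): 40²+96² = 10816 = 104² → right
(91,111,87): 87²+91² = 15850 > 12321 = 111² → acute
3 of the 6 are right.

3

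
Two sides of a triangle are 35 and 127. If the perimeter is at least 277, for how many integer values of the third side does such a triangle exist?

47

Triangle inequality: 92 < x < 162. Perimeter ≥ 277 gives x ≥ 277 − 35 − 127 = 115.
So 115 ≤ x < 162; integers 115 through 161: 47 values.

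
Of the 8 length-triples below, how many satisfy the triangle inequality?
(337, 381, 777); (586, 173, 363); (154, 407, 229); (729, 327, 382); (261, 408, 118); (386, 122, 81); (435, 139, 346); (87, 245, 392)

(337,381,777): 337+381 ≤ 777 → not valid
(173,363,586): 173+363 ≤ 586 → not valid
(154,229,407): 154+229 ≤ 407 → not valid
(327,382,729): 327+382 ≤ 729 → not valid
(118,261,408): 118+261 ≤ 408 → not valid
(81,122,386): 81+122 ≤ 386 → not valid
(139,346,435): 139+346 > 435 → valid
(87,245,392): 87+245 ≤ 392 → not valid
1 of the 8 triples forms a triangle.

1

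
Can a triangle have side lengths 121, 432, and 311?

The two shorter sides sum to 432, exactly equal to the longest side 432.
That gives only a degenerate (flat) triangle — the inequality must be strict.

No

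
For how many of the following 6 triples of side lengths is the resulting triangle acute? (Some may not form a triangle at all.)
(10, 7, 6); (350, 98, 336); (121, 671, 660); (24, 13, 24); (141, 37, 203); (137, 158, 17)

1

(10,7,6): 6²+7² = 85 < 100 = 10² → obtuse
(350,98,336): 98²+336² = 122500 = 350² → right
(121,671,660): 121²+660² = 450241 = 671² → right
(24,13,24): 13²+24² = 745 > 576 = 24² → acute
(141,37,203): 37+141 ≤ 203, not a triangle
(137,158,17): 17+137 ≤ 158, not a triangle
1 of the 6 is acute.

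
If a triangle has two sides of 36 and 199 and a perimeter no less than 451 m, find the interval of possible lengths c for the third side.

216 ≤ c < 235 m

Triangle inequality alone gives 163 < c < 235.
The perimeter condition gives c ≥ 451 − 36 − 199 = 216.
Intersecting the two: 216 ≤ c < 235.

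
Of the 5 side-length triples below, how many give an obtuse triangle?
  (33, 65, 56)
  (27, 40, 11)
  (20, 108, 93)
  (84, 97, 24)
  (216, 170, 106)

3

(33,65,56): 33²+56² = 4225 = 65² → right
(27,40,11): 11+27 ≤ 40, not a triangle
(20,108,93): 20²+93² = 9049 < 11664 = 108² → obtuse
(84,97,24): 24²+84² = 7632 < 9409 = 97² → obtuse
(216,170,106): 106²+170² = 40136 < 46656 = 216² → obtuse
3 of the 5 are obtuse.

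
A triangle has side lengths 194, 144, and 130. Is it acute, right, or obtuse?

Compare the square of the longest side to the sum of squares of the other two: 130² + 144² = 37636 = 194².

right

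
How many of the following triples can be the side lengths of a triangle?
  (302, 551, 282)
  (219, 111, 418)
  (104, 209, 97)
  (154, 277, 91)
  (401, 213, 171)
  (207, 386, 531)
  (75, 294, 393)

(282,302,551): 282+302 > 551 → valid
(111,219,418): 111+219 ≤ 418 → not valid
(97,104,209): 97+104 ≤ 209 → not valid
(91,154,277): 91+154 ≤ 277 → not valid
(171,213,401): 171+213 ≤ 401 → not valid
(207,386,531): 207+386 > 531 → valid
(75,294,393): 75+294 ≤ 393 → not valid
2 of the 7 triples form a triangle.

2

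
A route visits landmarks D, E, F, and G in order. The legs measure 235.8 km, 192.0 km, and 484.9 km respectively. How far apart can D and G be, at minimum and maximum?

The maximum is all hops collinear in one direction: 235.8 + 192.0 + 484.9 = 912.7.
The longest hop is 484.9; the others sum to 427.8. Folding the others back against it leaves at least 484.9 − 427.8 = 57.1.

57.1 ≤ DG ≤ 912.7 km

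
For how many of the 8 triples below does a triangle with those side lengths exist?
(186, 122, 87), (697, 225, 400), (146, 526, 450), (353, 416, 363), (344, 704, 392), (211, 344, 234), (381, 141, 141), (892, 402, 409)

(87,122,186): 87+122 > 186 → valid
(225,400,697): 225+400 ≤ 697 → not valid
(146,450,526): 146+450 > 526 → valid
(353,363,416): 353+363 > 416 → valid
(344,392,704): 344+392 > 704 → valid
(211,234,344): 211+234 > 344 → valid
(141,141,381): 141+141 ≤ 381 → not valid
(402,409,892): 402+409 ≤ 892 → not valid
5 of the 8 triples form a triangle.

5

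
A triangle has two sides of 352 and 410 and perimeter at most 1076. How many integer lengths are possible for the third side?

256

Triangle inequality: 58 < x < 762. Perimeter ≤ 1076 gives x ≤ 1076 − 352 − 410 = 314.
So 58 < x ≤ 314; integers 59 through 314: 256 values.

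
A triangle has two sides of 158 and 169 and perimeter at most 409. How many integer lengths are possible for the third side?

Triangle inequality: 11 < x < 327. Perimeter ≤ 409 gives x ≤ 409 − 158 − 169 = 82.
So 11 < x ≤ 82; integers 12 through 82: 71 values.

71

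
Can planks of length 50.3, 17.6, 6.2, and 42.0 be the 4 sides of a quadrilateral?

Yes

A quadrilateral exists iff every side is shorter than the sum of the others — equivalently, the longest side is less than the sum of the rest.
Longest side 50.3 < 65.8 (sum of the remaining 3), so yes.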